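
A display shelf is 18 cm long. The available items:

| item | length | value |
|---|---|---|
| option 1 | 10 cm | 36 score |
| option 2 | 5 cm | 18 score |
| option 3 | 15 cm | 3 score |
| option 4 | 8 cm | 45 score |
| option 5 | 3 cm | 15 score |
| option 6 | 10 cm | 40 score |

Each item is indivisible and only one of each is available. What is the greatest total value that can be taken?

85 score

This is a 0/1 knapsack; check combinations near the capacity.
- option 4+option 6: length 8+10=18, value 45+40=85
- option 1+option 4: length 10+8=18, value 36+45=81
- option 2+option 4+option 5: length 5+8+3=16, value 18+45+15=78
- option 2+option 5+option 6: length 5+3+10=18, value 18+15+40=73
Best: 85 score.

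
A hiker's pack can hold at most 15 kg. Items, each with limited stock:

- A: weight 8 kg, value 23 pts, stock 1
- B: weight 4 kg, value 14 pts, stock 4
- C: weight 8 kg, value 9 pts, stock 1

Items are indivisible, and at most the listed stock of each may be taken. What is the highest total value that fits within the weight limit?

Top feasible selections:
- 3×B: weight 12, value 42
- 1×A + 1×B: weight 12, value 37
- 2×B: weight 8, value 28
Best: 42 pts.

42 pts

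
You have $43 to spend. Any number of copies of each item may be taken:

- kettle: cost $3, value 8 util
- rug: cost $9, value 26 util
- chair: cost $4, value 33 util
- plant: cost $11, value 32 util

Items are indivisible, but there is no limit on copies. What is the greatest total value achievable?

338 util

Best value-per-unit is chair at 33/4; filling with it alone gives 10×33 = 330.
Optimal mix: 1×kettle + 10×chair → cost 43, value 338.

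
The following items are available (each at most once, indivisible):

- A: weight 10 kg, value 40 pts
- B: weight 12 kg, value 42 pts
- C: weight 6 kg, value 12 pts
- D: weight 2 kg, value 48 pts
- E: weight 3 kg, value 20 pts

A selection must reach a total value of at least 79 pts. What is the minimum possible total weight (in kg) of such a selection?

11

Subsets with value ≥ 79, sorted by total weight:
- C+D+E: weight 11, value 80
- A+D: weight 12, value 88
- B+D: weight 14, value 90
Minimum weight: 11 kg.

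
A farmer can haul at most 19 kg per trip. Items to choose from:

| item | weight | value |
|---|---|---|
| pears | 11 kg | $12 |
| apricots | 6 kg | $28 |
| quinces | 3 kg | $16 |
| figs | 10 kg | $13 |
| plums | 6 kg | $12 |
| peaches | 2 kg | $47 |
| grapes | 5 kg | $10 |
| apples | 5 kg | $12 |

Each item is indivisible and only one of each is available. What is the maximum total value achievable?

$103

This is a 0/1 knapsack; check combinations near the capacity.
- apricots+quinces+peaches+apples: weight 6+3+2+5=16, value 28+16+47+12=103
- apricots+quinces+plums+peaches: weight 6+3+6+2=17, value 28+16+12+47=103
- apricots+quinces+peaches+grapes: weight 6+3+2+5=16, value 28+16+47+10=101
- apricots+plums+peaches+apples: weight 6+6+2+5=19, value 28+12+47+12=99
- apricots+peaches+grapes+apples: weight 6+2+5+5=18, value 28+47+10+12=97
Best: $103.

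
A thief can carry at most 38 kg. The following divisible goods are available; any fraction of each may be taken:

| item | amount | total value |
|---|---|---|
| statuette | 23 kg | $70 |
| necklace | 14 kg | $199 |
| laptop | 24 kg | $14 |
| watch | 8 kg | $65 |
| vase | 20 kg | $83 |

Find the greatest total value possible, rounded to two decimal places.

330.40

Take in order of value per unit:
- necklace (199/14 per unit): all 14 → value 199, running total 199.00
- watch (65/8 per unit): all 8 → value 65, running total 264.00
- vase (83/20 per unit): 16 of 20 → value 16×83/20 = 66.4000, running total 330.40
Total 330.40.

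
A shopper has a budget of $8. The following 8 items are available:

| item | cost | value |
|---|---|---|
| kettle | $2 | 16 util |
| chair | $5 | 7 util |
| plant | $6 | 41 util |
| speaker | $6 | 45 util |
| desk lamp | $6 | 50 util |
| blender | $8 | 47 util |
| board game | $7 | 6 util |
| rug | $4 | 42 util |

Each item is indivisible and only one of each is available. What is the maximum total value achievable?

Check high-value combinations within $8:
- kettle+desk lamp: cost 2+6=8, value 16+50=66
- kettle+speaker: cost 2+6=8, value 16+45=61
- kettle+rug: cost 2+4=6, value 16+42=58
Best: 66 util.

66 util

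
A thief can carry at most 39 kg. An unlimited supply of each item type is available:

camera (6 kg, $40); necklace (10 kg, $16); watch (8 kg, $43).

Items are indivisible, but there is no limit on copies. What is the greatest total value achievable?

$243

Best value-per-unit is camera at 40/6; filling with it alone gives 6×40 = 240.
Optimal mix: 5×camera + 1×watch → weight 38, value 243.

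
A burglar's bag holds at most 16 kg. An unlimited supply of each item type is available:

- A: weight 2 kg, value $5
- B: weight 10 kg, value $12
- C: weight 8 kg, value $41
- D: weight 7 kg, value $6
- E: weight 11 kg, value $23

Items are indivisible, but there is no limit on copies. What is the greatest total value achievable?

Best value-per-unit is C at 41/8, and filling with it alone uses weight 2×8=16. No mix of the others beats 2×41 = 82.

$82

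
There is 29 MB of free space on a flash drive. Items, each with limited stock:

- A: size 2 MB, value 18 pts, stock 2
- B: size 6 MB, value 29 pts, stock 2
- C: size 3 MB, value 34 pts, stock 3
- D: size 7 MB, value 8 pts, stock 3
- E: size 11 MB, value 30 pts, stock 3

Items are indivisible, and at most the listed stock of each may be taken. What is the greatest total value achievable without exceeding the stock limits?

Best selections within size 29 and stock limits:
- 2×A + 2×B + 3×C: size 25, value 196
- 1×A + 1×B + 3×C + 1×E: size 28, value 179
- 1×A + 2×B + 3×C: size 23, value 178
- 2×A + 1×B + 3×C + 1×D: size 26, value 175
Best: 196 pts.

196 pts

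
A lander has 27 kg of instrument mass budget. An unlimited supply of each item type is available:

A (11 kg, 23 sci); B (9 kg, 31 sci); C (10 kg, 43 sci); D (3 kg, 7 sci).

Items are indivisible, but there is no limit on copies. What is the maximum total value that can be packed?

Best value-per-unit is C at 43/10; filling with it alone gives 2×43 = 86.
Optimal mix: 2×C + 2×D → mass 26, value 100.

100 sci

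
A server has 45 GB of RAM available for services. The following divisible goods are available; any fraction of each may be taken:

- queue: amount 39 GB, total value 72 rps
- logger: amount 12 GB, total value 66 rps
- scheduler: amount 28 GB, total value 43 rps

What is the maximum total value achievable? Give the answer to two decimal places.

Take in order of value per unit:
- logger (66/12 per unit): all 12 → value 66, running total 66.00
- queue (72/39 per unit): 33 of 39 → value 33×72/39 = 60.9231, running total 126.92
Total 126.92.

126.92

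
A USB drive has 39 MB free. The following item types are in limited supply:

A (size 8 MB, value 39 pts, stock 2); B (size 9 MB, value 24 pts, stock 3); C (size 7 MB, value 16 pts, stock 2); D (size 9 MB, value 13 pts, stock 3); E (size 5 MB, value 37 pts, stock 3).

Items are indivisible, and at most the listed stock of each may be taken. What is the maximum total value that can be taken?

Best selections within size 39 and stock limits:
- 2×A + 1×C + 3×E: size 38, value 205
- 1×A + 1×B + 1×C + 3×E: size 39, value 190
Best: 205 pts.

205 pts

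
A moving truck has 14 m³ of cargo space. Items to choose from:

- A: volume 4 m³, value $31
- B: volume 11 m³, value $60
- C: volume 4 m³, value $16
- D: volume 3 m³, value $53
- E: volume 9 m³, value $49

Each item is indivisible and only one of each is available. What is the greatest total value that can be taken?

$113

Check high-value combinations within 14 m³:
- B+D: volume 11+3=14, value 60+53=113
- D+E: volume 3+9=12, value 53+49=102
- A+C+D: volume 4+4+3=11, value 31+16+53=100
- A+D: volume 4+3=7, value 31+53=84
Best: $113.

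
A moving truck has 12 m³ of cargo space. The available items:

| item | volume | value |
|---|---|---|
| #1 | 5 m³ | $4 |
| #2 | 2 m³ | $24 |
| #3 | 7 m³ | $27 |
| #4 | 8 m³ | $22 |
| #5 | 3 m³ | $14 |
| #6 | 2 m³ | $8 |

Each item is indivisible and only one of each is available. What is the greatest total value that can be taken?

$65

Check high-value combinations within 12 m³:
- #2+#3+#5: volume 2+7+3=12, value 24+27+14=65
- #2+#3+#6: volume 2+7+2=11, value 24+27+8=59
- #2+#4+#6: volume 2+8+2=12, value 24+22+8=54
Best: $65.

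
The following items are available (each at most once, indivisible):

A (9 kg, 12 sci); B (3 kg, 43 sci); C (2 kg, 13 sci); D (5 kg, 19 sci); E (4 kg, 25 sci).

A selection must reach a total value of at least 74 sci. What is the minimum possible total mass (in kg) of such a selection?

Subsets with value ≥ 74, sorted by total mass:
- B+C+E: mass 9, value 81
- B+C+D: mass 10, value 75
- B+D+E: mass 12, value 87
Minimum mass: 9 kg.

9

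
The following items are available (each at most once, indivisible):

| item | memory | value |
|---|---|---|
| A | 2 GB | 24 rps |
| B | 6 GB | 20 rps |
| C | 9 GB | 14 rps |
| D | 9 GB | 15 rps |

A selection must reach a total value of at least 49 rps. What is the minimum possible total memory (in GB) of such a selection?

17

Subsets with value ≥ 49, sorted by total memory:
- A+B+D: memory 17, value 59
- A+B+C: memory 17, value 58
- A+C+D: memory 20, value 53
- B+C+D: memory 24, value 49
Minimum memory: 17 GB.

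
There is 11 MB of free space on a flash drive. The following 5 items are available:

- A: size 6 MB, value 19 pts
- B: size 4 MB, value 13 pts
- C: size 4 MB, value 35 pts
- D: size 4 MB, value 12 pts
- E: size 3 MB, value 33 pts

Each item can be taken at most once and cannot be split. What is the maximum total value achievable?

81 pts

This is a 0/1 knapsack; check combinations near the capacity.
- B+C+E: size 4+4+3=11, value 13+35+33=81
- C+D+E: size 4+4+3=11, value 35+12+33=80
- C+E: size 4+3=7, value 35+33=68
Best: 81 pts.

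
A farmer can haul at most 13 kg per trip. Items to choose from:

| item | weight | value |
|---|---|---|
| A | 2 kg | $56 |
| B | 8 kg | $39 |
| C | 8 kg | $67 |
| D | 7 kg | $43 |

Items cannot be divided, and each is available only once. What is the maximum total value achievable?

$123

Check high-value combinations within 13 kg:
- A+C: weight 2+8=10, value 56+67=123
- A+D: weight 2+7=9, value 56+43=99
- A+B: weight 2+8=10, value 56+39=95
- C: weight 8, value 67
- A: weight 2, value 56
Best: $123.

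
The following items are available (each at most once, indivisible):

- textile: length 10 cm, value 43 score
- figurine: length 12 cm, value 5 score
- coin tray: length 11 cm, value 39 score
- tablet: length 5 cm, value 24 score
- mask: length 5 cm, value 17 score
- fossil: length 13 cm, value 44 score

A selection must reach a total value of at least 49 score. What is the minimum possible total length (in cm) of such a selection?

15

Subsets with value ≥ 49, sorted by total length:
- textile+tablet: length 15, value 67
- textile+mask: length 15, value 60
- coin tray+tablet: length 16, value 63
- coin tray+mask: length 16, value 56
Minimum length: 15 cm.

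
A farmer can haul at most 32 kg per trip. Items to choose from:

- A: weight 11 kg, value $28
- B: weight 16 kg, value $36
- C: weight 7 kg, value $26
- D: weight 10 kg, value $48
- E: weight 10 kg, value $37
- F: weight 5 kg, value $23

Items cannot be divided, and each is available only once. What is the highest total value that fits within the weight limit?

Check high-value combinations within 32 kg:
- C+D+E+F: weight 7+10+10+5=32, value 26+48+37+23=134
- A+D+E: weight 11+10+10=31, value 28+48+37=113
- C+D+E: weight 7+10+10=27, value 26+48+37=111
Best: $134.

$134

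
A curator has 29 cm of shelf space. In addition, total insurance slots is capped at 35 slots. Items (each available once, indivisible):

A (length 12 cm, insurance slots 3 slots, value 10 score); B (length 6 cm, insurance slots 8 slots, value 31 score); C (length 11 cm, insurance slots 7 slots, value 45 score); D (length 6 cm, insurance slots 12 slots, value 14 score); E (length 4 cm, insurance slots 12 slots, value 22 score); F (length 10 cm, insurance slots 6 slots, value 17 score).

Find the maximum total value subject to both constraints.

98 score

Feasible sets respecting both limits:
- B+C+E: length 21, insurance slots 27, value 98
- B+C+F: length 27, insurance slots 21, value 93
- B+C+D: length 23, insurance slots 27, value 90
- A+B+C: length 29, insurance slots 18, value 86
Best: 98 score.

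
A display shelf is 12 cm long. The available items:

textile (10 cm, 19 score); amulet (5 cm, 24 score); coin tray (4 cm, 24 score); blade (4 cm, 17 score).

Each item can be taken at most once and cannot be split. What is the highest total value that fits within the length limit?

48 score

Check high-value combinations within 12 cm:
- amulet+coin tray: length 5+4=9, value 24+24=48
- coin tray+blade: length 4+4=8, value 24+17=41
- amulet+blade: length 5+4=9, value 24+17=41
- coin tray: length 4, value 24
- amulet: length 5, value 24
Best: 48 score.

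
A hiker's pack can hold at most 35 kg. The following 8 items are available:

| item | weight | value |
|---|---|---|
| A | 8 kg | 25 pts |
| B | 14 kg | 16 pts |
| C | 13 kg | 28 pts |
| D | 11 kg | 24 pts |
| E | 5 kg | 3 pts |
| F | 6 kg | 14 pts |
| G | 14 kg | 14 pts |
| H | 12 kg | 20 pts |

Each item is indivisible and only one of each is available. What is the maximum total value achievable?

77 pts

Check high-value combinations within 35 kg:
- A+C+D: weight 8+13+11=32, value 25+28+24=77
- A+C+H: weight 8+13+12=33, value 25+28+20=73
- A+C+E+F: weight 8+13+5+6=32, value 25+28+3+14=70
- A+D+H: weight 8+11+12=31, value 25+24+20=69
Best: 77 pts.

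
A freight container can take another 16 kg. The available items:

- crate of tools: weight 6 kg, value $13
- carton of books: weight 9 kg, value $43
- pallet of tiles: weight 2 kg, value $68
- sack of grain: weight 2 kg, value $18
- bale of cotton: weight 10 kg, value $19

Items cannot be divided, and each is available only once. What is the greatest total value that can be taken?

$129

Check high-value combinations within 16 kg:
- carton of books+pallet of tiles+sack of grain: weight 9+2+2=13, value 43+68+18=129
- carton of books+pallet of tiles: weight 9+2=11, value 43+68=111
- pallet of tiles+sack of grain+bale of cotton: weight 2+2+10=14, value 68+18+19=105
- crate of tools+pallet of tiles+sack of grain: weight 6+2+2=10, value 13+68+18=99
- pallet of tiles+bale of cotton: weight 2+10=12, value 68+19=87
Best: $129.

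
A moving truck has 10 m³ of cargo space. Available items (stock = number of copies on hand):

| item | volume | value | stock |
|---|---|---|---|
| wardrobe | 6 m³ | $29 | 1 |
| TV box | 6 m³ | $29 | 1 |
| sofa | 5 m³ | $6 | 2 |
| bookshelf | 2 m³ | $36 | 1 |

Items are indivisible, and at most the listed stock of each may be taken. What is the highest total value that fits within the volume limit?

$65

Best selections within volume 10 and stock limits:
- 1×TV box + 1×bookshelf: volume 8, value 65
- 1×wardrobe + 1×bookshelf: volume 8, value 65
- 1×sofa + 1×bookshelf: volume 7, value 42
- 1×bookshelf: volume 2, value 36
Best: $65.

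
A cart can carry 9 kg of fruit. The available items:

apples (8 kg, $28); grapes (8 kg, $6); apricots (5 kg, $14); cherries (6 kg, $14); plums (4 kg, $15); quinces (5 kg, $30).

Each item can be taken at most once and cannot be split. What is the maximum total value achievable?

Check high-value combinations within 9 kg:
- plums+quinces: weight 4+5=9, value 15+30=45
- quinces: weight 5, value 30
- apricots+plums: weight 5+4=9, value 14+15=29
- apples: weight 8, value 28
Best: $45.

$45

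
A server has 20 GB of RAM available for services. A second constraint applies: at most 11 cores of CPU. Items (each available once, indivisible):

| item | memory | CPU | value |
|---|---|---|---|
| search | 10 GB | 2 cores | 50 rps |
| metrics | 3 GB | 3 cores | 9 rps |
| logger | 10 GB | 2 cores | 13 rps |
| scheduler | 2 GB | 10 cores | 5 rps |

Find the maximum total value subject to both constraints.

63 rps

Feasible sets respecting both limits:
- search+logger: memory 20, CPU 4, value 63
- search+metrics: memory 13, CPU 5, value 59
- search: memory 10, CPU 2, value 50
- metrics+logger: memory 13, CPU 5, value 22
Best: 63 rps.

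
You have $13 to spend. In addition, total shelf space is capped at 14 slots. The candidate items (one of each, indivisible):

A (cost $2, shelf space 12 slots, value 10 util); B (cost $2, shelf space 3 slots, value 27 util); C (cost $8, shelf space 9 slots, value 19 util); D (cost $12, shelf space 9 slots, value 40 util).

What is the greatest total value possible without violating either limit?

46 util

Feasible sets respecting both limits:
- B+C: cost 10, shelf space 12, value 46
- D: cost 12, shelf space 9, value 40
- B: cost 2, shelf space 3, value 27
- C: cost 8, shelf space 9, value 19
Best: 46 util.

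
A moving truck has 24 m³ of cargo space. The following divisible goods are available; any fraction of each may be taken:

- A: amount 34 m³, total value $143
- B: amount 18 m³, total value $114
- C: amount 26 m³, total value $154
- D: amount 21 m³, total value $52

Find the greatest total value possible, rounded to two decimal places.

149.54

Take in order of value per unit:
- B (114/18 per unit): all 18 → value 114, running total 114.00
- C (154/26 per unit): 6 of 26 → value 6×154/26 = 35.5385, running total 149.54
Total 149.54.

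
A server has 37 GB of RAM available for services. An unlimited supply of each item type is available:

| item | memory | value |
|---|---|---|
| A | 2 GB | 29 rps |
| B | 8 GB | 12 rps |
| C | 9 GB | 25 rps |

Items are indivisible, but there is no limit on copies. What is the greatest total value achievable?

Best value-per-unit is A at 29/2, and filling with it alone uses memory 18×2=36. No mix of the others beats 18×29 = 522.

522 rps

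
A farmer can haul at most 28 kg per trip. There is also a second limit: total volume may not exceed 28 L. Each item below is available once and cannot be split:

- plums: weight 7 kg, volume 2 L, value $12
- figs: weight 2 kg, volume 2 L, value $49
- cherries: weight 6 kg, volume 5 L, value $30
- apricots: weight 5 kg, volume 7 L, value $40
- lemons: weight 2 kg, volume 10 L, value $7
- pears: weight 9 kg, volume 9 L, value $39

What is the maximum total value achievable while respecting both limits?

$158

Feasible sets respecting both limits:
- figs+cherries+apricots+pears: weight 22, volume 23, value 158
- plums+figs+apricots+pears: weight 23, volume 20, value 140
- plums+figs+cherries+apricots+lemons: weight 22, volume 26, value 138
Best: $158.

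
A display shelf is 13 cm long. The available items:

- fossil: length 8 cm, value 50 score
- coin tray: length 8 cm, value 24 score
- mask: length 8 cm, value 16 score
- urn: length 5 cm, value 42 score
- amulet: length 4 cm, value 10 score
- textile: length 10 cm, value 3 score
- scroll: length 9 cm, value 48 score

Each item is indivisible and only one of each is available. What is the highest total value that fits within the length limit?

92 score

Check high-value combinations within 13 cm:
- fossil+urn: length 8+5=13, value 50+42=92
- coin tray+urn: length 8+5=13, value 24+42=66
- fossil+amulet: length 8+4=12, value 50+10=60
Best: 92 score.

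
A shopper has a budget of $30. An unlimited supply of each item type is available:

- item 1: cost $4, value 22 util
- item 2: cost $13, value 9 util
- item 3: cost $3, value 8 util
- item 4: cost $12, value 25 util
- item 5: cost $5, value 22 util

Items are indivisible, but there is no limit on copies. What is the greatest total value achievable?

154 util

Best value-per-unit is item 1 at 22/4, and filling with it alone uses cost 7×4=28. No mix of the others beats 7×22 = 154.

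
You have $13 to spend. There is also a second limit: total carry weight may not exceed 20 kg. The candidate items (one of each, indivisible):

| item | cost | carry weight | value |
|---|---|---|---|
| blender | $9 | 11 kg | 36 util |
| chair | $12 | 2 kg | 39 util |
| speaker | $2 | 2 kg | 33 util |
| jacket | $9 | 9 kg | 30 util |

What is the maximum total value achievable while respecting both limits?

Feasible sets respecting both limits:
- blender+speaker: cost 11, carry weight 13, value 69
- speaker+jacket: cost 11, carry weight 11, value 63
- chair: cost 12, carry weight 2, value 39
- blender: cost 9, carry weight 11, value 36
Best: 69 util.

69 util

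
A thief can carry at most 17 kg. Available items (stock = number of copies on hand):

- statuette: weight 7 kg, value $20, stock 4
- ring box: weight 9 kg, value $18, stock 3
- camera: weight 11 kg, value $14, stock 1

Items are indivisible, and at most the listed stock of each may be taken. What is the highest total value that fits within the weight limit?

$40

Top feasible selections:
- 2×statuette: weight 14, value 40
- 1×statuette + 1×ring box: weight 16, value 38
- 1×statuette: weight 7, value 20
Best: $40.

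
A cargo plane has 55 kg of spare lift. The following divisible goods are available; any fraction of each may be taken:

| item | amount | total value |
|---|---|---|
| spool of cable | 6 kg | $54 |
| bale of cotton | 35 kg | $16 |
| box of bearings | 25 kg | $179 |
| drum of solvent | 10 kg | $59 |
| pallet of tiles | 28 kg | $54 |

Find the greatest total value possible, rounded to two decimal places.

Take in order of value per unit:
- spool of cable (54/6 per unit): all 6 → value 54, running total 54.00
- box of bearings (179/25 per unit): all 25 → value 179, running total 233.00
- drum of solvent (59/10 per unit): all 10 → value 59, running total 292.00
- pallet of tiles (54/28 per unit): 14 of 28 → value 14×54/28 = 27.0000, running total 319.00
Total 319.00.

319.00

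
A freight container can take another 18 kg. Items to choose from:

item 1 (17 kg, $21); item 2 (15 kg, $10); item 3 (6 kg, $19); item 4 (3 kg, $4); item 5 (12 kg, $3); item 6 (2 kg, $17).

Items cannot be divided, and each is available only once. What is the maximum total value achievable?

Check high-value combinations within 18 kg:
- item 3+item 4+item 6: weight 6+3+2=11, value 19+4+17=40
- item 3+item 6: weight 6+2=8, value 19+17=36
- item 2+item 6: weight 15+2=17, value 10+17=27
- item 4+item 5+item 6: weight 3+12+2=17, value 4+3+17=24
- item 3+item 4: weight 6+3=9, value 19+4=23
Best: $40.

$40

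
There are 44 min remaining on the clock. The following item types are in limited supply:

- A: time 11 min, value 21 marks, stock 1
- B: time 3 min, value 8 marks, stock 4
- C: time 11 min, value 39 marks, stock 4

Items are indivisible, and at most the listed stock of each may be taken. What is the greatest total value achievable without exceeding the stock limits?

Best selections within time 44 and stock limits:
- 4×C: time 44, value 156
- 3×B + 3×C: time 42, value 141
- 1×A + 3×C: time 44, value 138
Best: 156 marks.

156 marks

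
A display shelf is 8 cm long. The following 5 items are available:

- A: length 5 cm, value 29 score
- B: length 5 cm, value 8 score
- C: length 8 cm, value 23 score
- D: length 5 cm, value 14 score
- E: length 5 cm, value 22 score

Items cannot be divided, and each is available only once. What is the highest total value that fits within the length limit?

29 score

This is a 0/1 knapsack; check combinations near the capacity.
- A: length 5, value 29
- C: length 8, value 23
- E: length 5, value 22
- D: length 5, value 14
Best: 29 score.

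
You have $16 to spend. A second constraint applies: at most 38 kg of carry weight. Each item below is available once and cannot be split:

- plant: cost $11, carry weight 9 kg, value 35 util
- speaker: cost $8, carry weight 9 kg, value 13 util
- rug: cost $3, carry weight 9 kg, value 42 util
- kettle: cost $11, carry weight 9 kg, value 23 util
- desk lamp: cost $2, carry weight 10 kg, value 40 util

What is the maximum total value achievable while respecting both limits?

117 util

Feasible sets respecting both limits:
- plant+rug+desk lamp: cost 16, carry weight 28, value 117
- rug+kettle+desk lamp: cost 16, carry weight 28, value 105
- speaker+rug+desk lamp: cost 13, carry weight 28, value 95
Best: 117 util.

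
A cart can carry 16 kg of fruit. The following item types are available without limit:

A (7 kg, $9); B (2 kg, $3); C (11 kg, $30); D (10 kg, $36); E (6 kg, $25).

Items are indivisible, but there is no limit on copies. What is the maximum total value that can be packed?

Best value-per-unit is E at 25/6; filling with it alone gives 2×25 = 50.
Optimal mix: 1×D + 1×E → weight 16, value 61.

$61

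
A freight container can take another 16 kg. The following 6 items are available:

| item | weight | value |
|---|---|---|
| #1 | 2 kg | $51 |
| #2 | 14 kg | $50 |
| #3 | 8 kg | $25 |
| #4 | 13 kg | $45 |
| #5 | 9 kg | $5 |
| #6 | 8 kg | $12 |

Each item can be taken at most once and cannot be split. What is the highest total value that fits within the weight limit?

$101

Check high-value combinations within 16 kg:
- #1+#2: weight 2+14=16, value 51+50=101
- #1+#4: weight 2+13=15, value 51+45=96
- #1+#3: weight 2+8=10, value 51+25=76
- #1+#6: weight 2+8=10, value 51+12=63
Best: $101.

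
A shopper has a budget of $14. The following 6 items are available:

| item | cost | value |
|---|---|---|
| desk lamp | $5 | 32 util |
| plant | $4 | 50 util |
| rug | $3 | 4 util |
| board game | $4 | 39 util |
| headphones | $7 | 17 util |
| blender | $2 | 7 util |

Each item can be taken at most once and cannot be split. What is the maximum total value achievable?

121 util

Check high-value combinations within $14:
- desk lamp+plant+board game: cost 5+4+4=13, value 32+50+39=121
- plant+rug+board game+blender: cost 4+3+4+2=13, value 50+4+39+7=100
- plant+board game+blender: cost 4+4+2=10, value 50+39+7=96
- plant+rug+board game: cost 4+3+4=11, value 50+4+39=93
Best: 121 util.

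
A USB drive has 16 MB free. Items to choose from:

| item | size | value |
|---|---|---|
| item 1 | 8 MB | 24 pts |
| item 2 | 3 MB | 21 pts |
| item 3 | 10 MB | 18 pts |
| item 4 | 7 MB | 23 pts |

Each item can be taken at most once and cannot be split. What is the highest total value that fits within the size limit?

Check high-value combinations within 16 MB:
- item 1+item 4: size 8+7=15, value 24+23=47
- item 1+item 2: size 8+3=11, value 24+21=45
- item 2+item 4: size 3+7=10, value 21+23=44
- item 2+item 3: size 3+10=13, value 21+18=39
- item 1: size 8, value 24
Best: 47 pts.

47 pts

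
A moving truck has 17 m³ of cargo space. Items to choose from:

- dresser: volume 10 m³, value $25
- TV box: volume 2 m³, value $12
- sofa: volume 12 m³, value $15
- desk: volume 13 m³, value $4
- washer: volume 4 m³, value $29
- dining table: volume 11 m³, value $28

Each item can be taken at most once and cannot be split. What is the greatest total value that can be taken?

Check high-value combinations within 17 m³:
- TV box+washer+dining table: volume 2+4+11=17, value 12+29+28=69
- dresser+TV box+washer: volume 10+2+4=16, value 25+12+29=66
- washer+dining table: volume 4+11=15, value 29+28=57
- dresser+washer: volume 10+4=14, value 25+29=54
- sofa+washer: volume 12+4=16, value 15+29=44
Best: $69.

$69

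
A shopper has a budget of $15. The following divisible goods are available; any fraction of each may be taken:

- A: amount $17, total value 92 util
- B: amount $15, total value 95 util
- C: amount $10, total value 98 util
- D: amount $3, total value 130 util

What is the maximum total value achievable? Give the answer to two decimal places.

240.67

Take in order of value per unit:
- D (130/3 per unit): all 3 → value 130, running total 130.00
- C (98/10 per unit): all 10 → value 98, running total 228.00
- B (95/15 per unit): 2 of 15 → value 2×95/15 = 12.6667, running total 240.67
Total 240.67.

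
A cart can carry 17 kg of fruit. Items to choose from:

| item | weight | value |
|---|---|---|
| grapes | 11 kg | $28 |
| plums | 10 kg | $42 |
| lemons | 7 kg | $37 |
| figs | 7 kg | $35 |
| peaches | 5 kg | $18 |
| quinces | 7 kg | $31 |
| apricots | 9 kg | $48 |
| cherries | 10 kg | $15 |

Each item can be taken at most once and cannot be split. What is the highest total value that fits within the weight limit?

Check high-value combinations within 17 kg:
- lemons+apricots: weight 7+9=16, value 37+48=85
- figs+apricots: weight 7+9=16, value 35+48=83
- quinces+apricots: weight 7+9=16, value 31+48=79
Best: $85.

$85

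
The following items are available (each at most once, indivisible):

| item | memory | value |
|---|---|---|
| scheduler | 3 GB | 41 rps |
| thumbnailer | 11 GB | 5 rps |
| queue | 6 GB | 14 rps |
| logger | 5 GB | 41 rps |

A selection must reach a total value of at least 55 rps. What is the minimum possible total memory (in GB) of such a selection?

Subsets with value ≥ 55, sorted by total memory:
- scheduler+logger: memory 8, value 82
- scheduler+queue: memory 9, value 55
- queue+logger: memory 11, value 55
- scheduler+queue+logger: memory 14, value 96
Minimum memory: 8 GB.

8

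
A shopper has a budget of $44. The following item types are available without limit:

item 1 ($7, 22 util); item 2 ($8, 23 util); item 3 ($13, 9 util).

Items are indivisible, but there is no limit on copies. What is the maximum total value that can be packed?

Best value-per-unit is item 1 at 22/7; filling with it alone gives 6×22 = 132.
Optimal mix: 4×item 1 + 2×item 2 → cost 44, value 134.

134 util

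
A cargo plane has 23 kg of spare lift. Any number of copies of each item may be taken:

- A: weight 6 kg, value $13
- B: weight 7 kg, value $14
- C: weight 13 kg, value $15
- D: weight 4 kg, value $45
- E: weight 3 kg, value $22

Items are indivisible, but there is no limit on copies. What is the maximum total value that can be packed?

Best value-per-unit is D at 45/4; filling with it alone gives 5×45 = 225.
Optimal mix: 5×D + 1×E → weight 23, value 247.

$247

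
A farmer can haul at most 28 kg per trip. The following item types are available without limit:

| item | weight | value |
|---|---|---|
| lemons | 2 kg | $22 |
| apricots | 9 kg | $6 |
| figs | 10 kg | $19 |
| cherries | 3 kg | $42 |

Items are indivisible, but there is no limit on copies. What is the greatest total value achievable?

Best value-per-unit is cherries at 42/3; filling with it alone gives 9×42 = 378.
Optimal mix: 2×lemons + 8×cherries → weight 28, value 380.

$380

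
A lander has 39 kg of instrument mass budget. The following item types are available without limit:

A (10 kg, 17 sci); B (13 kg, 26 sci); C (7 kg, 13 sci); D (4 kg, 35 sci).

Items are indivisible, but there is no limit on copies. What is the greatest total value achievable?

315 sci

Best value-per-unit is D at 35/4, and filling with it alone uses mass 9×4=36. No mix of the others beats 9×35 = 315.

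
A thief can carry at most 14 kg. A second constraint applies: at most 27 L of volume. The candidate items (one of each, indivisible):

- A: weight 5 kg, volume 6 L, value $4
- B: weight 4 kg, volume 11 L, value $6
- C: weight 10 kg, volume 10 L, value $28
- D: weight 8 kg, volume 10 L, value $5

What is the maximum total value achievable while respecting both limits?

Feasible sets respecting both limits:
- B+C: weight 14, volume 21, value 34
- C: weight 10, volume 10, value 28
- B+D: weight 12, volume 21, value 11
Best: $34.

$34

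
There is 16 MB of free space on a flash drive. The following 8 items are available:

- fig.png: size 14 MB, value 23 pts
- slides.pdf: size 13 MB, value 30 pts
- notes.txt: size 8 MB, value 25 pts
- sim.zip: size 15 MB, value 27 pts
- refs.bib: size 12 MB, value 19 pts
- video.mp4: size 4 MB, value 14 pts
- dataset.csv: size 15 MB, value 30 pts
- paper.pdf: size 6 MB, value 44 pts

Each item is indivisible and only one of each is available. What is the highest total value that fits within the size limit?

69 pts

Check high-value combinations within 16 MB:
- notes.txt+paper.pdf: size 8+6=14, value 25+44=69
- video.mp4+paper.pdf: size 4+6=10, value 14+44=58
- paper.pdf: size 6, value 44
Best: 69 pts.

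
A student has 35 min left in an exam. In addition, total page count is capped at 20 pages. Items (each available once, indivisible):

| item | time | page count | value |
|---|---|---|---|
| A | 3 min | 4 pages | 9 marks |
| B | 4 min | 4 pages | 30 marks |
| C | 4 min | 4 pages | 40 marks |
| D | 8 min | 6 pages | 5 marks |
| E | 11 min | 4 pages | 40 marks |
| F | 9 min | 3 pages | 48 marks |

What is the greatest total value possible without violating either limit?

Feasible sets respecting both limits:
- A+B+C+E+F: time 31, page count 19, value 167
- B+C+E+F: time 28, page count 15, value 158
- A+C+E+F: time 27, page count 15, value 137
Best: 167 marks.

167 marks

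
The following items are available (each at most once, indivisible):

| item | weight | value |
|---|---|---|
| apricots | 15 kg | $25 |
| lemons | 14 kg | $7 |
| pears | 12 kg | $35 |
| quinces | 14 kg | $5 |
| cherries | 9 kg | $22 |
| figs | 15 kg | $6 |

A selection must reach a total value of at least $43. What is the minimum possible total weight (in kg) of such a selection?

Subsets with value ≥ 43, sorted by total weight:
- pears+cherries: weight 21, value 57
- apricots+cherries: weight 24, value 47
- apricots+pears: weight 27, value 60
- lemons+pears+cherries: weight 35, value 64
Minimum weight: 21 kg.

21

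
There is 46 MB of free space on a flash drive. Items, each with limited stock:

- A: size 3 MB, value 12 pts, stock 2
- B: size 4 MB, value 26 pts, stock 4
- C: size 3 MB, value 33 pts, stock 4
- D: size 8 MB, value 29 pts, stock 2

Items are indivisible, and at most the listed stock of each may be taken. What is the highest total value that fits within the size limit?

Top feasible selections:
- 4×B + 4×C + 2×D: size 44, value 294
- 2×A + 3×B + 4×C + 2×D: size 46, value 292
- 2×A + 4×B + 4×C + 1×D: size 42, value 289
Best: 294 pts.

294 pts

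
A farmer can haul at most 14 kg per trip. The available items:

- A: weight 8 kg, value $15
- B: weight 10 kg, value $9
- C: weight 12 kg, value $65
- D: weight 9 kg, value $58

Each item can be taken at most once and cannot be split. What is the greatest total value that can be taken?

This is a 0/1 knapsack; check combinations near the capacity.
- C: weight 12, value 65
- D: weight 9, value 58
- A: weight 8, value 15
- B: weight 10, value 9
Best: $65.

$65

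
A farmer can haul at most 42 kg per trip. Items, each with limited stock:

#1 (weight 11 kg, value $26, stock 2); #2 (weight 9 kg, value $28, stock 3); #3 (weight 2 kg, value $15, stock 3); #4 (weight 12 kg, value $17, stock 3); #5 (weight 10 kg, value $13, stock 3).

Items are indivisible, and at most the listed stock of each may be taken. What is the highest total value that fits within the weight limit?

Top feasible selections:
- 1×#1 + 3×#2 + 2×#3: weight 42, value 140
- 3×#2 + 3×#3: weight 33, value 129
- 1×#1 + 2×#2 + 3×#3: weight 35, value 127
Best: $140.

$140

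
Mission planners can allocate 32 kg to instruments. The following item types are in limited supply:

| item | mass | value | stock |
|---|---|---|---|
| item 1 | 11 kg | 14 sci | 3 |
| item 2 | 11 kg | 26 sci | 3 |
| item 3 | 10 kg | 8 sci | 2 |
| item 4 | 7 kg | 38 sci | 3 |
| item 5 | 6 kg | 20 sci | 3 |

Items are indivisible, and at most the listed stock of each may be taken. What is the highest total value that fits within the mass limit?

Top feasible selections:
- 1×item 2 + 3×item 4: mass 32, value 140
- 2×item 4 + 3×item 5: mass 32, value 136
Best: 140 sci.

140 sci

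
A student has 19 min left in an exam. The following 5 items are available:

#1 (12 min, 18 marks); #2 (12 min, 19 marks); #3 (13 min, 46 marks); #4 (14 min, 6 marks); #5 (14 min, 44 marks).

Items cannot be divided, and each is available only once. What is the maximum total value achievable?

Check high-value combinations within 19 min:
- #3: time 13, value 46
- #5: time 14, value 44
- #2: time 12, value 19
- #1: time 12, value 18
- #4: time 14, value 6
Best: 46 marks.

46 marks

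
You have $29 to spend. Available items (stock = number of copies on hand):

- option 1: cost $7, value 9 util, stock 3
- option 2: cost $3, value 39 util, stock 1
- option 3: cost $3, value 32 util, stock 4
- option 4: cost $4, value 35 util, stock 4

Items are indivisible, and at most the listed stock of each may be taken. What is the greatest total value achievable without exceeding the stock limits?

275 util

Best selections within cost 29 and stock limits:
- 1×option 2 + 3×option 3 + 4×option 4: cost 28, value 275
- 1×option 2 + 4×option 3 + 3×option 4: cost 27, value 272
- 4×option 3 + 4×option 4: cost 28, value 268
Best: 275 util.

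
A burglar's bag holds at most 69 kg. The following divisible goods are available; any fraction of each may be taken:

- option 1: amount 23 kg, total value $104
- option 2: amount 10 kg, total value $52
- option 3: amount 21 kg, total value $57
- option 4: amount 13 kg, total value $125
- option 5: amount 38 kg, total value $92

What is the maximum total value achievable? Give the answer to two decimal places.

Take in order of value per unit:
- option 4 (125/13 per unit): all 13 → value 125, running total 125.00
- option 2 (52/10 per unit): all 10 → value 52, running total 177.00
- option 1 (104/23 per unit): all 23 → value 104, running total 281.00
- option 3 (57/21 per unit): all 21 → value 57, running total 338.00
- option 5 (92/38 per unit): 2 of 38 → value 2×92/38 = 4.8421, running total 342.84
Total 342.84.

342.84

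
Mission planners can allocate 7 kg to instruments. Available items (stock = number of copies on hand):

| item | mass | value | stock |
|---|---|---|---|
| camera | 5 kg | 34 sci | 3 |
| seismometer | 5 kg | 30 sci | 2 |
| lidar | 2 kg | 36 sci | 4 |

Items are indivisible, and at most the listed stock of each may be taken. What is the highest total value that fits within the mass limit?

108 sci

Best selections within mass 7 and stock limits:
- 3×lidar: mass 6, value 108
- 2×lidar: mass 4, value 72
- 1×camera + 1×lidar: mass 7, value 70
- 1×seismometer + 1×lidar: mass 7, value 66
Best: 108 sci.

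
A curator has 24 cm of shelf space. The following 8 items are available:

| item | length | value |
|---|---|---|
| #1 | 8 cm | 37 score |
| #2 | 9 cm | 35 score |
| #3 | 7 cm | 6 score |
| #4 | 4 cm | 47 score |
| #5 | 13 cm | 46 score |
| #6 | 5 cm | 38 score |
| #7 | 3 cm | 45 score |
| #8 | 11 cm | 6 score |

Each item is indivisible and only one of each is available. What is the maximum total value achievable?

167 score

Check high-value combinations within 24 cm:
- #1+#4+#6+#7: length 8+4+5+3=20, value 37+47+38+45=167
- #2+#4+#6+#7: length 9+4+5+3=21, value 35+47+38+45=165
- #1+#2+#4+#7: length 8+9+4+3=24, value 37+35+47+45=164
- #4+#5+#7: length 4+13+3=20, value 47+46+45=138
Best: 167 score.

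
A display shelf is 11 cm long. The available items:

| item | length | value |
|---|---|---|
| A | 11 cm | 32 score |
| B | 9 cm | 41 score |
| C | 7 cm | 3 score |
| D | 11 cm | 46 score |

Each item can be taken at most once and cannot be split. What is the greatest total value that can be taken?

46 score

Check high-value combinations within 11 cm:
- D: length 11, value 46
- B: length 9, value 41
- A: length 11, value 32
Best: 46 score.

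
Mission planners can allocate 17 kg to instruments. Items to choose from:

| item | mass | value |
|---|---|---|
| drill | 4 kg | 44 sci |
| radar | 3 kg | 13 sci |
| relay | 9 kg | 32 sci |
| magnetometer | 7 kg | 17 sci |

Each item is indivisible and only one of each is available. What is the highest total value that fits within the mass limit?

89 sci

This is a 0/1 knapsack; check combinations near the capacity.
- drill+radar+relay: mass 4+3+9=16, value 44+13+32=89
- drill+relay: mass 4+9=13, value 44+32=76
- drill+radar+magnetometer: mass 4+3+7=14, value 44+13+17=74
- drill+magnetometer: mass 4+7=11, value 44+17=61
Best: 89 sci.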